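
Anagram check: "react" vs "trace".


Word 1: "react" → sorted: acert
Word 2: "trace" → sorted: acert
Same letters? acert == acert
Anagram = Yes


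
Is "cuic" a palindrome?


Word: "cuic"
Reversed: "ciuc"
Forward == Backward? cuic != ciuc
Palindrome = No


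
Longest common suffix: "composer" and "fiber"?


Word 1: "composer"
Word 2: "fiber"
Comparing from end:
  Pos -1: 'r' == 'r'
  Pos -2: 'e' == 'e'
  Pos -3: 's' != 'b' (stop)
LCS = "er" (length 2)


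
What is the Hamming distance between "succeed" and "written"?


Comparing character by character (same length = 7):
  Pos 0: 's' vs 'w' !=
  Pos 1: 'u' vs 'r' !=
  Pos 2: 'c' vs 'i' !=
  Pos 3: 'c' vs 't' !=
  Pos 4: 'e' vs 't' !=
  Pos 5: 'e' vs 'e' =
  Pos 6: 'd' vs 'n' !=
Hamming distance = 6


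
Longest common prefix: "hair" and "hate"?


Word 1: "hair"
Word 2: "hate"
Comparing from start:
  Pos 0: 'h' == 'h'
  Pos 1: 'a' == 'a'
  Pos 2: 'i' != 't' (stop)
LCP = "ha" (length 2)


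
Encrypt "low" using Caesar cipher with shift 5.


Word: "low"
Shift: 5
Each letter → (letter + shift) mod 26:
  'l' (11) + 5 = 16 → 'q'
  'o' (14) + 5 = 19 → 't'
  'w' (22) + 5 = 1 → 'b'
Result = "qtb"


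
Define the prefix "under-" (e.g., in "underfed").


Prefix: under-
As in: underfed -> under- + fed
Meaning = insufficient


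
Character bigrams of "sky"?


Word: "sky" (length 3)
Number of bigrams = 3 - 2 + 1 = 2
  Position 0: "sk"
  Position 1: "ky"
Bigrams = "sk", "ky"


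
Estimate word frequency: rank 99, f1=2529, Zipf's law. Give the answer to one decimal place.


Zipf's law: f(r) = f(1) / r
f(1) = 2529
f(99) = 2529 / 99
= 25.5 occurrences


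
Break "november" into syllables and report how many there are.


Word: "november"
Syllable breakdown: no-vem-ber
Counting: 3 parts
= 3 syllables


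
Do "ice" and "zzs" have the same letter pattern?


Pattern of "ice": [0, 1, 2]
Pattern of "zzs": [0, 0, 1]
Patterns do not match
Same pattern = No


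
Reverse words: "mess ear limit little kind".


Original: "mess ear limit little kind"
Words (1..n): mess | ear | limit | little | kind
Reversed (n..1): kind | little | limit | ear | mess
Result = "kind little limit ear mess"


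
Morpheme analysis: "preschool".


Word: "preschool"
Morphemes: pre- + school
Each morpheme carries meaning
= 2 morphemes


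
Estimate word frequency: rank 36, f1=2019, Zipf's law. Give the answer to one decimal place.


Zipf's law: f(r) = f(1) / r
f(1) = 2019
f(36) = 2019 / 36
= 56.1 occurrences


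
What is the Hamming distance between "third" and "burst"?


Comparing character by character (same length = 5):
  Pos 0: 't' vs 'b' !=
  Pos 1: 'h' vs 'u' !=
  Pos 2: 'i' vs 'r' !=
  Pos 3: 'r' vs 's' !=
  Pos 4: 'd' vs 't' !=
Hamming distance = 5


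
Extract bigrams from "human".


Word: "human" (length 5)
Number of bigrams = 5 - 2 + 1 = 4
  Position 0: "hu"
  Position 1: "um"
  Position 2: "ma"
  Position 3: "an"
Bigrams = "hu", "um", "ma", "an"


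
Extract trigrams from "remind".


Word: "remind" (length 6)
Number of trigrams = 6 - 3 + 1 = 4
  Position 0: "rem"
  Position 1: "emi"
  Position 2: "min"
  Position 3: "ind"
Trigrams = "rem", "emi", "min", "ind"


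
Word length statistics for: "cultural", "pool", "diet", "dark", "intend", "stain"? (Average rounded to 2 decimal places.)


Lengths: "cultural"=8, "pool"=4, "diet"=4, "dark"=4, "intend"=6, "stain"=5
Sum = 31, Count = 6
Average = 31/6 = 5.17
= avg=5.17, min=4, max=8


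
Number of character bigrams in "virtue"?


Word: "virtue" (length 6)
Number of 2-grams = length - 2 + 1 = 6 - 2 + 1
= 5


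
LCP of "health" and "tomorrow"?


Word 1: "health"
Word 2: "tomorrow"
Comparing from start:
  Pos 0: 'h' != 't' (stop)
LCP = "" (length 0)


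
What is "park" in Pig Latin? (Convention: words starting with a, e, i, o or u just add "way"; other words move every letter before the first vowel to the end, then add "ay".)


Word: "park"
Starts with consonant(s) → move to end, add 'ay'
Consonant cluster: "p"
Pig Latin = "arkpay"


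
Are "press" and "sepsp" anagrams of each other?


Word 1: "press" → sorted: eprss
Word 2: "sepsp" → sorted: eppss
Same letters? eprss != eppss
Anagram = No


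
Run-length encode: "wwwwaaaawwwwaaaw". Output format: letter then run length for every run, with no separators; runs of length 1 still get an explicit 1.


String: "wwwwaaaawwwwaaaw"
Scanning for consecutive runs:
  'w' x 4
  'a' x 4
  'w' x 4
  'a' x 3
  'w' x 1
RLE = "w4a4w4a3w1"


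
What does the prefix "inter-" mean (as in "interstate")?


Prefix: inter-
Example: interstate (inter- + state)
Meaning = between


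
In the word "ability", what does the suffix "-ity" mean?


Suffix: -ity
As in: ability -> able + -ity, with a spelling change
Meaning = quality of


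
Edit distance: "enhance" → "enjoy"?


Word 1: "enhance" (length 7)
Word 2: "enjoy" (length 5)
One optimal edit sequence (insert/delete/substitute each cost 1):
  1. keep 'e'
  2. keep 'n'
  3. delete 'h'  (+1)
  4. delete 'a'  (+1)
  5. substitute 'n' -> 'j'  (+1)
  6. substitute 'c' -> 'o'  (+1)
  7. substitute 'e' -> 'y'  (+1)
Total edit operations: 5
Edit distance = 5


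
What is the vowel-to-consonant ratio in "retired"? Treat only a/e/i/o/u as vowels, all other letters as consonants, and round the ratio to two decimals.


Word: "retired"
Vowels (a,e,i,o,u): 3
Consonants: 4
Ratio = 3/4
= 0.75


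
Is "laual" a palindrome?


Word: "laual"
Reversed: "laual"
Forward == Backward? laual == laual
Palindrome = Yes


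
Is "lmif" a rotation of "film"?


Word: "film", Candidate: "lmif"
Method: check if candidate is substring of word+word
"filmfilm" contains "lmif"? No
Is rotation = No


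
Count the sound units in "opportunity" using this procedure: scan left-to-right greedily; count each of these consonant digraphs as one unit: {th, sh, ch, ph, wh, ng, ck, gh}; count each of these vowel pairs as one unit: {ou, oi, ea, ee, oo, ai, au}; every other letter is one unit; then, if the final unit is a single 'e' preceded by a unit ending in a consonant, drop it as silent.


Word: "opportunity" (11 letters)
Left-to-right scan:
  1. 'o' (letter)
  2. 'p' (letter)
  3. 'p' (letter)
  4. 'o' (letter)
  5. 'r' (letter)
  6. 't' (letter)
  7. 'u' (letter)
  8. 'n' (letter)
  9. 'i' (letter)
  10. 't' (letter)
  11. 'y' (letter)
Units from scan: 11
Sound units = 11 units


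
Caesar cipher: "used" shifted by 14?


Word: "used"
Shift: 14
Each letter → (letter + shift) mod 26:
  'u' (20) + 14 = 8 → 'i'
  's' (18) + 14 = 6 → 'g'
  'e' (4) + 14 = 18 → 's'
  'd' (3) + 14 = 17 → 'r'
Result = "igsr"


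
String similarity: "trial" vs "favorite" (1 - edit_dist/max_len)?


Word 1: "trial" (length 5)
Word 2: "favorite" (length 8)
One optimal edit sequence:
  1. insert 'f'  (+1)
  2. insert 'a'  (+1)
  3. insert 'v'  (+1)
  4. substitute 't' -> 'o'  (+1)
  5. keep 'r'
  6. keep 'i'
  7. substitute 'a' -> 't'  (+1)
  8. substitute 'l' -> 'e'  (+1)
Edit distance = 6
Max length = max(5, 8) = 8
Similarity = 1 - 6/8
= 0.2500


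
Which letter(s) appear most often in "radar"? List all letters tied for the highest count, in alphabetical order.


Word: "radar"
Letter counts:
  'a': 2
  'd': 1
  'r': 2
Maximum count = 2
Most frequent = 'a', 'r' (2 times each)


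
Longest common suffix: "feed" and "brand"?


Word 1: "feed"
Word 2: "brand"
Comparing from end:
  Pos -1: 'd' == 'd'
  Pos -2: 'e' != 'n' (stop)
LCS = "d" (length 1)


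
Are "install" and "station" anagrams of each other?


Word 1: "install" → sorted: aillnst
Word 2: "station" → sorted: ainostt
Same letters? aillnst != ainostt
Anagram = No


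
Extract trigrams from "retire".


Word: "retire" (length 6)
Number of trigrams = 6 - 3 + 1 = 4
  Position 0: "ret"
  Position 1: "eti"
  Position 2: "tir"
  Position 3: "ire"
Trigrams = "ret", "eti", "tir", "ire"


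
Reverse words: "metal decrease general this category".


Original: "metal decrease general this category"
Words (1..n): metal | decrease | general | this | category
Reversed (n..1): category | this | general | decrease | metal
Result = "category this general decrease metal"


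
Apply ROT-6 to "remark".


Word: "remark"
Shift: 6
Each letter → (letter + shift) mod 26:
  'r' (17) + 6 = 23 → 'x'
  'e' (4) + 6 = 10 → 'k'
  'm' (12) + 6 = 18 → 's'
  'a' (0) + 6 = 6 → 'g'
  'r' (17) + 6 = 23 → 'x'
  'k' (10) + 6 = 16 → 'q'
Result = "xksgxq"


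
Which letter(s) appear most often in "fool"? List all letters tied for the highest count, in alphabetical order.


Word: "fool"
Letter counts:
  'f': 1
  'l': 1
  'o': 2
Maximum count = 2
Most frequent = 'o' (2 times each)


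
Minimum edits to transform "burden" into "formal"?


Word 1: "burden" (length 6)
Word 2: "formal" (length 6)
One optimal edit sequence (insert/delete/substitute each cost 1):
  1. substitute 'b' -> 'f'  (+1)
  2. substitute 'u' -> 'o'  (+1)
  3. keep 'r'
  4. substitute 'd' -> 'm'  (+1)
  5. substitute 'e' -> 'a'  (+1)
  6. substitute 'n' -> 'l'  (+1)
Total edit operations: 5
Edit distance = 5


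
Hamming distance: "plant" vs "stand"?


Comparing character by character (same length = 5):
  Pos 0: 'p' vs 's' !=
  Pos 1: 'l' vs 't' !=
  Pos 2: 'a' vs 'a' =
  Pos 3: 'n' vs 'n' =
  Pos 4: 't' vs 'd' !=
Hamming distance = 3


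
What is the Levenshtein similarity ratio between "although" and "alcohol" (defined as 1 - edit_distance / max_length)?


Word 1: "although" (length 8)
Word 2: "alcohol" (length 7)
One optimal edit sequence:
  1. keep 'a'
  2. keep 'l'
  3. delete 't'  (+1)
  4. substitute 'h' -> 'c'  (+1)
  5. keep 'o'
  6. substitute 'u' -> 'h'  (+1)
  7. substitute 'g' -> 'o'  (+1)
  8. substitute 'h' -> 'l'  (+1)
Edit distance = 5
Max length = max(8, 7) = 8
Similarity = 1 - 5/8
= 0.3750


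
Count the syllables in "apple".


Word: "apple"
Syllable breakdown: ap · ple
Counting: 2 parts
= 2 syllables


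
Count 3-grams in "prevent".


Word: "prevent" (length 7)
Number of 3-grams = length - 3 + 1 = 7 - 3 + 1
= 5


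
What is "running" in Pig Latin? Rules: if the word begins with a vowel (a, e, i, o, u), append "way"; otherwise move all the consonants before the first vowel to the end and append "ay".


Word: "running"
Starts with consonant(s) → move to end, add 'ay'
Consonant cluster: "r"
Pig Latin = "unningray"


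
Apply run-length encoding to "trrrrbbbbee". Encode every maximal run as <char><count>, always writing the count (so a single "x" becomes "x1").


String: "trrrrbbbbee"
Scanning for consecutive runs:
  't' x 1
  'r' x 4
  'b' x 4
  'e' x 2
RLE = "t1r4b4e2"


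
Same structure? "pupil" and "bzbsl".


Pattern of "pupil": [0, 1, 0, 2, 3]
Pattern of "bzbsl": [0, 1, 0, 2, 3]
Patterns match
Same pattern = Yes


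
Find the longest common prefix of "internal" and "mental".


Word 1: "internal"
Word 2: "mental"
Comparing from start:
  Pos 0: 'i' != 'm' (stop)
LCP = "" (length 0)


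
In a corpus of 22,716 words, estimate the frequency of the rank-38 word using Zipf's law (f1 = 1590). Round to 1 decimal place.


Zipf's law: f(r) = f(1) / r
f(1) = 1590
f(38) = 1590 / 38
= 41.8 occurrences


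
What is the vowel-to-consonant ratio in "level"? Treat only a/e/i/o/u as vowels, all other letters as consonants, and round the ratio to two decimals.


Word: "level"
Vowels (a,e,i,o,u): 2
Consonants: 3
Ratio = 2/3
= 0.67


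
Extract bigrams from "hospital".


Word: "hospital" (length 8)
Number of bigrams = 8 - 2 + 1 = 7
  Position 0: "ho"
  Position 1: "os"
  Position 2: "sp"
  Position 3: "pi"
  Position 4: "it"
  Position 5: "ta"
  Position 6: "al"
Bigrams = "ho", "os", "sp", "pi", "it", "ta", "al"


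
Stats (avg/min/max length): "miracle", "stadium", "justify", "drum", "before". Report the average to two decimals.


Lengths: "miracle"=7, "stadium"=7, "justify"=7, "drum"=4, "before"=6
Sum = 31, Count = 5
Average = 31/5 = 6.20
= avg=6.20, min=4, max=7


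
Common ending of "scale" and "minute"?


Word 1: "scale"
Word 2: "minute"
Comparing from end:
  Pos -1: 'e' == 'e'
  Pos -2: 'l' != 't' (stop)
LCS = "e" (length 1)


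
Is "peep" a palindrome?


Word: "peep"
Reversed: "peep"
Forward == Backward? peep == peep
Palindrome = Yes


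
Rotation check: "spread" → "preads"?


Word: "spread", Candidate: "preads"
Method: check if candidate is substring of word+word
"spreadspread" contains "preads"? Yes
Is rotation = Yes


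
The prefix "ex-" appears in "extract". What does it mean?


Prefix: ex-
As in: extract -> ex- + tract
Meaning = out / former


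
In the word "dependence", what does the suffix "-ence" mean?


Suffix: -ence
Example: dependence (depend + -ence)
Meaning = state of


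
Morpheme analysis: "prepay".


Word: "prepay"
Morphemes: pre- + pay
Each morpheme carries meaning
= 2 morphemes


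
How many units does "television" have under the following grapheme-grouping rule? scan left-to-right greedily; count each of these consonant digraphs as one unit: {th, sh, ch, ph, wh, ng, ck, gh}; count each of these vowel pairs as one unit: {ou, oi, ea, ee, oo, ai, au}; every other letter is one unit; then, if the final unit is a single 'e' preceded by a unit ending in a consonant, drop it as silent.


Word: "television" (10 letters)
Left-to-right scan:
  (1) 't' (letter)
  (2) 'e' (letter)
  (3) 'l' (letter)
  (4) 'e' (letter)
  (5) 'v' (letter)
  (6) 'i' (letter)
  (7) 's' (letter)
  (8) 'i' (letter)
  (9) 'o' (letter)
  (10) 'n' (letter)
Units from scan: 10
Sound units = 10 units


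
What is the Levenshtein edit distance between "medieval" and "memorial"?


Word 1: "medieval" (length 8)
Word 2: "memorial" (length 8)
One optimal edit sequence (insert/delete/substitute each cost 1):
  1. keep 'm'
  2. keep 'e'
  3. substitute 'd' -> 'm'  (+1)
  4. substitute 'i' -> 'o'  (+1)
  5. substitute 'e' -> 'r'  (+1)
  6. substitute 'v' -> 'i'  (+1)
  7. keep 'a'
  8. keep 'l'
Total edit operations: 4
Edit distance = 4


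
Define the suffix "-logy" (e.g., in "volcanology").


Suffix: -logy
Example: volcanology = volcano + -logy
Meaning = study of


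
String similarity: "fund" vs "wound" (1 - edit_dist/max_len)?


Word 1: "fund" (length 4)
Word 2: "wound" (length 5)
One optimal edit sequence:
  1. insert 'w'  (+1)
  2. substitute 'f' -> 'o'  (+1)
  3. keep 'u'
  4. keep 'n'
  5. keep 'd'
Edit distance = 2
Max length = max(4, 5) = 5
Similarity = 1 - 2/5
= 0.6000


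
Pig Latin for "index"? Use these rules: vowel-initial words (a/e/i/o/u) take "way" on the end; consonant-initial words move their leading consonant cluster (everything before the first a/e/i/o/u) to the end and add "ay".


Word: "index"
Starts with vowel → add 'way'
Pig Latin = "indexway"


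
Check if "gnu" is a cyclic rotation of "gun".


Word: "gun", Candidate: "gnu"
Method: check if candidate is substring of word+word
"gungun" contains "gnu"? No
Is rotation = No


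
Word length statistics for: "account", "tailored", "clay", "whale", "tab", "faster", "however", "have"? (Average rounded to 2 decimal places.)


Lengths: "account"=7, "tailored"=8, "clay"=4, "whale"=5, "tab"=3, "faster"=6, "however"=7, "have"=4
Sum = 44, Count = 8
Average = 44/8 = 5.50
= avg=5.50, min=3, max=8


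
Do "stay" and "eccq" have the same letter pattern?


Pattern of "stay": [0, 1, 2, 3]
Pattern of "eccq": [0, 1, 1, 2]
Patterns do not match
Same pattern = No


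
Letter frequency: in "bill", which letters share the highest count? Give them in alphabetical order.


Word: "bill"
Letter counts:
  'b': 1
  'i': 1
  'l': 2
Maximum count = 2
Most frequent = 'l' (2 times each)


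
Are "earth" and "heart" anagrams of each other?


Word 1: "earth" → sorted: aehrt
Word 2: "heart" → sorted: aehrt
Same letters? aehrt == aehrt
Anagram = Yes


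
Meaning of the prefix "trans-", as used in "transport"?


Prefix: trans-
Example: transport (trans- + port)
Meaning = across


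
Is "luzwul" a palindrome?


Word: "luzwul"
Reversed: "luwzul"
Forward == Backward? luzwul != luwzul
Palindrome = No


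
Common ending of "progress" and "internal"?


Word 1: "progress"
Word 2: "internal"
Comparing from end:
  Pos -1: 's' != 'l' (stop)
LCS = "" (length 0)


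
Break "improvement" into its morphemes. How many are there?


Word: "improvement"
Morphemes: improve / -ment
Each morpheme carries meaning
= 2 morphemes


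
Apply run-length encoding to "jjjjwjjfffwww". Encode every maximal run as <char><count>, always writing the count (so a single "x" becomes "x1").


String: "jjjjwjjfffwww"
Scanning for consecutive runs:
  'j' x 4
  'w' x 1
  'j' x 2
  'f' x 3
  'w' x 3
RLE = "j4w1j2f3w3"


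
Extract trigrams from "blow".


Word: "blow" (length 4)
Number of trigrams = 4 - 3 + 1 = 2
  Position 0: "blo"
  Position 1: "low"
Trigrams = "blo", "low"


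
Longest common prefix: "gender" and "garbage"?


Word 1: "gender"
Word 2: "garbage"
Comparing from start:
  Pos 0: 'g' == 'g'
  Pos 1: 'e' != 'a' (stop)
LCP = "g" (length 1)


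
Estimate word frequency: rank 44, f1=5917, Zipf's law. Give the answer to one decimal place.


Zipf's law: f(r) = f(1) / r
f(1) = 5917
f(44) = 5917 / 44
= 134.5 occurrences


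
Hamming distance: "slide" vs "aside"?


Comparing character by character (same length = 5):
  Pos 0: 's' vs 'a' !=
  Pos 1: 'l' vs 's' !=
  Pos 2: 'i' vs 'i' =
  Pos 3: 'd' vs 'd' =
  Pos 4: 'e' vs 'e' =
Hamming distance = 2


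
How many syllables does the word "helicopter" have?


Word: "helicopter"
Syllable breakdown: hel | i | cop | ter
Counting: 4 parts
= 4 syllables


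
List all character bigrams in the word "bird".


Word: "bird" (length 4)
Number of bigrams = 4 - 2 + 1 = 3
  Position 0: "bi"
  Position 1: "ir"
  Position 2: "rd"
Bigrams = "bi", "ir", "rd"


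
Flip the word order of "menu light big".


Original: "menu light big"
Words (1..n): menu | light | big
Reversed (n..1): big | light | menu
Result = "big light menu"


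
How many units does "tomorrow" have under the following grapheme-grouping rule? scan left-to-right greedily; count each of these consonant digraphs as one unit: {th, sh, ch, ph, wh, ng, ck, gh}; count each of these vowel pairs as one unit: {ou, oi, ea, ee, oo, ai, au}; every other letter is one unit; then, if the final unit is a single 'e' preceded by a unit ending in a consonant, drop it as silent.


Word: "tomorrow" (8 letters)
Left-to-right scan:
  (1) 't' (letter)
  (2) 'o' (letter)
  (3) 'm' (letter)
  (4) 'o' (letter)
  (5) 'r' (letter)
  (6) 'r' (letter)
  (7) 'o' (letter)
  (8) 'w' (letter)
Units from scan: 8
Sound units = 8 units


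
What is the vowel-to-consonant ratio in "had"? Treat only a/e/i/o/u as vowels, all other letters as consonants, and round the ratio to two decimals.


Word: "had"
Vowels (a,e,i,o,u): 1
Consonants: 2
Ratio = 1/2
= 0.50


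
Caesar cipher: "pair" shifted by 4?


Word: "pair"
Shift: 4
Each letter → (letter + shift) mod 26:
  'p' (15) + 4 = 19 → 't'
  'a' (0) + 4 = 4 → 'e'
  'i' (8) + 4 = 12 → 'm'
  'r' (17) + 4 = 21 → 'v'
Result = "temv"


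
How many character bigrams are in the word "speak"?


Word: "speak" (length 5)
Number of 2-grams = length - 2 + 1 = 5 - 2 + 1
= 4


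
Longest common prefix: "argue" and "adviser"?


Word 1: "argue"
Word 2: "adviser"
Comparing from start:
  Pos 0: 'a' == 'a'
  Pos 1: 'r' != 'd' (stop)
LCP = "a" (length 1)


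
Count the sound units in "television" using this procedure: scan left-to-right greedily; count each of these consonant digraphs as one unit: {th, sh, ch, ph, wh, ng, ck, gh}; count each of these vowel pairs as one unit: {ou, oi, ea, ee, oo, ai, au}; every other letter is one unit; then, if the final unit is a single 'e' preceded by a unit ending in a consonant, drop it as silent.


Word: "television" (10 letters)
Left-to-right scan:
  1. 't' (letter)
  2. 'e' (letter)
  3. 'l' (letter)
  4. 'e' (letter)
  5. 'v' (letter)
  6. 'i' (letter)
  7. 's' (letter)
  8. 'i' (letter)
  9. 'o' (letter)
  10. 'n' (letter)
Units from scan: 10
Sound units = 10 units


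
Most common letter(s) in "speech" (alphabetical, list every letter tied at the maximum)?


Word: "speech"
Letter counts:
  'c': 1
  'e': 2
  'h': 1
  'p': 1
  's': 1
Maximum count = 2
Most frequent = 'e' (2 times each)


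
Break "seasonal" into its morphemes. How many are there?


Word: "seasonal"
Morphemes: season / -al
Each morpheme carries meaning
= 2 morphemes


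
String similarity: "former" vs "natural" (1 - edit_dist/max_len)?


Word 1: "former" (length 6)
Word 2: "natural" (length 7)
One optimal edit sequence:
  1. insert 'n'  (+1)
  2. substitute 'f' -> 'a'  (+1)
  3. substitute 'o' -> 't'  (+1)
  4. substitute 'r' -> 'u'  (+1)
  5. substitute 'm' -> 'r'  (+1)
  6. substitute 'e' -> 'a'  (+1)
  7. substitute 'r' -> 'l'  (+1)
Edit distance = 7
Max length = max(6, 7) = 7
Similarity = 1 - 7/7
= 0.0000


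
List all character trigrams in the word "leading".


Word: "leading" (length 7)
Number of trigrams = 7 - 3 + 1 = 5
  Position 0: "lea"
  Position 1: "ead"
  Position 2: "adi"
  Position 3: "din"
  Position 4: "ing"
Trigrams = "lea", "ead", "adi", "din", "ing"


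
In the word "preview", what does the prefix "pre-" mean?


Prefix: pre-
As in: preview -> pre- + view
Meaning = before


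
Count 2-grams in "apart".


Word: "apart" (length 5)
Number of 2-grams = length - 2 + 1 = 5 - 2 + 1
= 4


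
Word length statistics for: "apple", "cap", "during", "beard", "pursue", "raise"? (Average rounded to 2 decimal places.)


Lengths: "apple"=5, "cap"=3, "during"=6, "beard"=5, "pursue"=6, "raise"=5
Sum = 30, Count = 6
Average = 30/6 = 5.00
= avg=5.00, min=3, max=6


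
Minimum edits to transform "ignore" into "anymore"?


Word 1: "ignore" (length 6)
Word 2: "anymore" (length 7)
One optimal edit sequence (insert/delete/substitute each cost 1):
  1. insert 'a'  (+1)
  2. substitute 'i' -> 'n'  (+1)
  3. substitute 'g' -> 'y'  (+1)
  4. substitute 'n' -> 'm'  (+1)
  5. keep 'o'
  6. keep 'r'
  7. keep 'e'
Total edit operations: 4
Edit distance = 4


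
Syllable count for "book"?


Word: "book"
Syllable breakdown: book
Counting: 1 part
= 1 syllable


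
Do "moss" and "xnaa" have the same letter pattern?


Pattern of "moss": [0, 1, 2, 2]
Pattern of "xnaa": [0, 1, 2, 2]
Patterns match
Same pattern = Yes


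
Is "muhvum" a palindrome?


Word: "muhvum"
Reversed: "muvhum"
Forward == Backward? muhvum != muvhum
Palindrome = No


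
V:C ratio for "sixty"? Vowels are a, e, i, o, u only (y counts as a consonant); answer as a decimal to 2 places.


Word: "sixty"
Vowels (a,e,i,o,u): 1
Consonants: 4
Ratio = 1/4
= 0.25


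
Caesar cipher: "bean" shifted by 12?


Word: "bean"
Shift: 12
Each letter → (letter + shift) mod 26:
  'b' (1) + 12 = 13 → 'n'
  'e' (4) + 12 = 16 → 'q'
  'a' (0) + 12 = 12 → 'm'
  'n' (13) + 12 = 25 → 'z'
Result = "nqmz"


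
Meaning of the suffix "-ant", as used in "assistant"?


Suffix: -ant
As in: assistant -> assist + -ant
Meaning = one who / that which


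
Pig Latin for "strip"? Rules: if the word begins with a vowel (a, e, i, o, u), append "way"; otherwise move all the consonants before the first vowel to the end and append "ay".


Word: "strip"
Starts with consonant(s) → move to end, add 'ay'
Consonant cluster: "str"
Pig Latin = "ipstray"


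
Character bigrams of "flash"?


Word: "flash" (length 5)
Number of bigrams = 5 - 2 + 1 = 4
  Position 0: "fl"
  Position 1: "la"
  Position 2: "as"
  Position 3: "sh"
Bigrams = "fl", "la", "as", "sh"


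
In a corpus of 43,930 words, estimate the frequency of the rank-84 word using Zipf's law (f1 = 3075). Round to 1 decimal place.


Zipf's law: f(r) = f(1) / r
f(1) = 3075
f(84) = 3075 / 84
= 36.6 occurrences


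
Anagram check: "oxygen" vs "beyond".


Word 1: "oxygen" → sorted: egnoxy
Word 2: "beyond" → sorted: bdenoy
Same letters? egnoxy != bdenoy
Anagram = No


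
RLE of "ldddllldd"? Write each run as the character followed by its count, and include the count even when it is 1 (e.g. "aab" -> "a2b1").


String: "ldddllldd"
Scanning for consecutive runs:
  'l' x 1
  'd' x 3
  'l' x 3
  'd' x 2
RLE = "l1d3l3d2"


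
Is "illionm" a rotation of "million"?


Word: "million", Candidate: "illionm"
Method: check if candidate is substring of word+word
"millionmillion" contains "illionm"? Yes
Is rotation = Yes


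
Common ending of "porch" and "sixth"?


Word 1: "porch"
Word 2: "sixth"
Comparing from end:
  Pos -1: 'h' == 'h'
  Pos -2: 'c' != 't' (stop)
LCS = "h" (length 1)


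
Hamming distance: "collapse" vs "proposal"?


Comparing character by character (same length = 8):
  Pos 0: 'c' vs 'p' !=
  Pos 1: 'o' vs 'r' !=
  Pos 2: 'l' vs 'o' !=
  Pos 3: 'l' vs 'p' !=
  Pos 4: 'a' vs 'o' !=
  Pos 5: 'p' vs 's' !=
  Pos 6: 's' vs 'a' !=
  Pos 7: 'e' vs 'l' !=
Hamming distance = 8


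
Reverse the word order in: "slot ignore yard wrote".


Original: "slot ignore yard wrote"
Words (1..n): slot | ignore | yard | wrote
Reversed (n..1): wrote | yard | ignore | slot
Result = "wrote yard ignore slot"


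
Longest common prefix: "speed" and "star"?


Word 1: "speed"
Word 2: "star"
Comparing from start:
  Pos 0: 's' == 's'
  Pos 1: 'p' != 't' (stop)
LCP = "s" (length 1)


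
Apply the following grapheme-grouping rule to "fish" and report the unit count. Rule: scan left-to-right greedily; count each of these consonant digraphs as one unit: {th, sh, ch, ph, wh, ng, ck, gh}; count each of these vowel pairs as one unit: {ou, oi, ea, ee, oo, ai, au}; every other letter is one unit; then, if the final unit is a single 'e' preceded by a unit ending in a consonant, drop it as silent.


Word: "fish" (4 letters)
Left-to-right scan:
  (1) 'f' (letter)
  (2) 'i' (letter)
  (3) 'sh' (digraph)
Units from scan: 3
Sound units = 3 units


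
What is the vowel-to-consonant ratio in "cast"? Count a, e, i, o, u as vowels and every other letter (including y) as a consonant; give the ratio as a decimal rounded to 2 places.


Word: "cast"
Vowels (a,e,i,o,u): 1
Consonants: 3
Ratio = 1/3
= 0.33


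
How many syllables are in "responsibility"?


Word: "responsibility"
Syllable breakdown: re-spon-si-bil-i-ty
Counting: 6 parts
= 6 syllables


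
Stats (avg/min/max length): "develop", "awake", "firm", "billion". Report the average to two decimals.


Lengths: "develop"=7, "awake"=5, "firm"=4, "billion"=7
Sum = 23, Count = 4
Average = 23/4 = 5.75
= avg=5.75, min=4, max=7


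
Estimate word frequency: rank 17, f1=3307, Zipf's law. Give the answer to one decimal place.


Zipf's law: f(r) = f(1) / r
f(1) = 3307
f(17) = 3307 / 17
= 194.5 occurrences


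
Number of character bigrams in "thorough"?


Word: "thorough" (length 8)
Number of 2-grams = length - 2 + 1 = 8 - 2 + 1
= 7


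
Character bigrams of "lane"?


Word: "lane" (length 4)
Number of bigrams = 4 - 2 + 1 = 3
  Position 0: "la"
  Position 1: "an"
  Position 2: "ne"
Bigrams = "la", "an", "ne"


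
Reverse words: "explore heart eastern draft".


Original: "explore heart eastern draft"
Words (1..n): explore | heart | eastern | draft
Reversed (n..1): draft | eastern | heart | explore
Result = "draft eastern heart explore"


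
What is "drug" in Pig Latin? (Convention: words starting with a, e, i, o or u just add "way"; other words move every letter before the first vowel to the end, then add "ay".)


Word: "drug"
Starts with consonant(s) → move to end, add 'ay'
Consonant cluster: "dr"
Pig Latin = "ugdray"


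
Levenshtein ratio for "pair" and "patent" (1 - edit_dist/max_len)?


Word 1: "pair" (length 4)
Word 2: "patent" (length 6)
One optimal edit sequence:
  1. keep 'p'
  2. keep 'a'
  3. insert 't'  (+1)
  4. insert 'e'  (+1)
  5. substitute 'i' -> 'n'  (+1)
  6. substitute 'r' -> 't'  (+1)
Edit distance = 4
Max length = max(4, 6) = 6
Similarity = 1 - 4/6
= 0.3333


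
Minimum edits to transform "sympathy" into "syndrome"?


Word 1: "sympathy" (length 8)
Word 2: "syndrome" (length 8)
One optimal edit sequence (insert/delete/substitute each cost 1):
  1. keep 's'
  2. keep 'y'
  3. substitute 'm' -> 'n'  (+1)
  4. substitute 'p' -> 'd'  (+1)
  5. substitute 'a' -> 'r'  (+1)
  6. substitute 't' -> 'o'  (+1)
  7. substitute 'h' -> 'm'  (+1)
  8. substitute 'y' -> 'e'  (+1)
Total edit operations: 6
Edit distance = 6


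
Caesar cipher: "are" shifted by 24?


Word: "are"
Shift: 24
Each letter → (letter + shift) mod 26:
  'a' (0) + 24 = 24 → 'y'
  'r' (17) + 24 = 15 → 'p'
  'e' (4) + 24 = 2 → 'c'
Result = "ypc"


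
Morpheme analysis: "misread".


Word: "misread"
Morphemes: mis- + read
Each morpheme carries meaning
= 2 morphemes


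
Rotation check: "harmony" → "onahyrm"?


Word: "harmony", Candidate: "onahyrm"
Method: check if candidate is substring of word+word
"harmonyharmony" contains "onahyrm"? No
Is rotation = No


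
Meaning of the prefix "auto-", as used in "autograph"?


Prefix: auto-
Example: autograph = auto- + graph
Meaning = self


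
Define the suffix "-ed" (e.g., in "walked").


Suffix: -ed
Example: walked (walk + -ed)
Meaning = past tense


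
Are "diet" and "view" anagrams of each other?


Word 1: "diet" → sorted: deit
Word 2: "view" → sorted: eivw
Same letters? deit != eivw
Anagram = No


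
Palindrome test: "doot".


Word: "doot"
Reversed: "tood"
Forward == Backward? doot != tood
Palindrome = No


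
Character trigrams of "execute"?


Word: "execute" (length 7)
Number of trigrams = 7 - 3 + 1 = 5
  Position 0: "exe"
  Position 1: "xec"
  Position 2: "ecu"
  Position 3: "cut"
  Position 4: "ute"
Trigrams = "exe", "xec", "ecu", "cut", "ute"


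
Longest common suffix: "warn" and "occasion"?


Word 1: "warn"
Word 2: "occasion"
Comparing from end:
  Pos -1: 'n' == 'n'
  Pos -2: 'r' != 'o' (stop)
LCS = "n" (length 1)


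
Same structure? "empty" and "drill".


Pattern of "empty": [0, 1, 2, 3, 4]
Pattern of "drill": [0, 1, 2, 3, 3]
Patterns do not match
Same pattern = No


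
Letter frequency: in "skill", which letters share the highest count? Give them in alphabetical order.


Word: "skill"
Letter counts:
  'i': 1
  'k': 1
  'l': 2
  's': 1
Maximum count = 2
Most frequent = 'l' (2 times each)


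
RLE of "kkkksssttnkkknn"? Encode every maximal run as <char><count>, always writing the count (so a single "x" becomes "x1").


String: "kkkksssttnkkknn"
Scanning for consecutive runs:
  'k' x 4
  's' x 3
  't' x 2
  'n' x 1
  'k' x 3
  'n' x 2
RLE = "k4s3t2n1k3n2"


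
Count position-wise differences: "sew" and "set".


Comparing character by character (same length = 3):
  Pos 0: 's' vs 's' =
  Pos 1: 'e' vs 'e' =
  Pos 2: 'w' vs 't' !=
Hamming distance = 1


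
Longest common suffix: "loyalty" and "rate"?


Word 1: "loyalty"
Word 2: "rate"
Comparing from end:
  Pos -1: 'y' != 'e' (stop)
LCS = "" (length 0)


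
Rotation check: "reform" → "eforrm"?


Word: "reform", Candidate: "eforrm"
Method: check if candidate is substring of word+word
"reformreform" contains "eforrm"? No
Is rotation = No


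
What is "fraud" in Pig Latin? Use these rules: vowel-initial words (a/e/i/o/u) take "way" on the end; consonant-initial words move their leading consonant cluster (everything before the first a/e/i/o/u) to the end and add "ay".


Word: "fraud"
Starts with consonant(s) → move to end, add 'ay'
Consonant cluster: "fr"
Pig Latin = "audfray"


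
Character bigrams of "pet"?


Word: "pet" (length 3)
Number of bigrams = 3 - 2 + 1 = 2
  Position 0: "pe"
  Position 1: "et"
Bigrams = "pe", "et"


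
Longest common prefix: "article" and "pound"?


Word 1: "article"
Word 2: "pound"
Comparing from start:
  Pos 0: 'a' != 'p' (stop)
LCP = "" (length 0)


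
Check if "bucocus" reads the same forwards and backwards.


Word: "bucocus"
Reversed: "sucocub"
Forward == Backward? bucocus != sucocub
Palindrome = No


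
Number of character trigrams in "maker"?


Word: "maker" (length 5)
Number of 3-grams = length - 3 + 1 = 5 - 3 + 1
= 3


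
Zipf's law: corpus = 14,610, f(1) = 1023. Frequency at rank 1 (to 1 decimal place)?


Zipf's law: f(r) = f(1) / r
f(1) = 1023
f(1) = 1023 / 1
= 1023.0 occurrences


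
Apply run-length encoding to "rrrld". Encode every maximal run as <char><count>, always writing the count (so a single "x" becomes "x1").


String: "rrrld"
Scanning for consecutive runs:
  'r' x 3
  'l' x 1
  'd' x 1
RLE = "r3l1d1"


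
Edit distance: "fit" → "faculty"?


Word 1: "fit" (length 3)
Word 2: "faculty" (length 7)
One optimal edit sequence (insert/delete/substitute each cost 1):
  1. keep 'f'
  2. insert 'a'  (+1)
  3. insert 'c'  (+1)
  4. insert 'u'  (+1)
  5. substitute 'i' -> 'l'  (+1)
  6. keep 't'
  7. insert 'y'  (+1)
Total edit operations: 5
Edit distance = 5


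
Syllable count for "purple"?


Word: "purple"
Syllable breakdown: pur | ple
Counting: 2 parts
= 2 syllables


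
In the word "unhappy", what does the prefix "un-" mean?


Prefix: un-
Example: unhappy (un- + happy)
Meaning = not / reverse


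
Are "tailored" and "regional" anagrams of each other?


Word 1: "tailored" → sorted: adeilort
Word 2: "regional" → sorted: aegilnor
Same letters? adeilort != aegilnor
Anagram = No


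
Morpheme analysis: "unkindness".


Word: "unkindness"
Morphemes: un- | kind | -ness
Each morpheme carries meaning
= 3 morphemes


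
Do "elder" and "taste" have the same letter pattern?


Pattern of "elder": [0, 1, 2, 0, 3]
Pattern of "taste": [0, 1, 2, 0, 3]
Patterns match
Same pattern = Yes


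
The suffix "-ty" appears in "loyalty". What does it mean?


Suffix: -ty
Example: loyalty (loyal + -ty)
Meaning = quality of


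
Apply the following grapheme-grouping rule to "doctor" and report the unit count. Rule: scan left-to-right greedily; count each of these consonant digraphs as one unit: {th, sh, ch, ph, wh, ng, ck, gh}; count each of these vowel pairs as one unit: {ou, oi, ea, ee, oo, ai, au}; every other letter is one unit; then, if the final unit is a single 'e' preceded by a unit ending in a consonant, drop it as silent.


Word: "doctor" (6 letters)
Left-to-right scan:
  1. 'd' (letter)
  2. 'o' (letter)
  3. 'c' (letter)
  4. 't' (letter)
  5. 'o' (letter)
  6. 'r' (letter)
Units from scan: 6
Sound units = 6 units


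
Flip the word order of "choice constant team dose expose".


Original: "choice constant team dose expose"
Words (1..n): choice | constant | team | dose | expose
Reversed (n..1): expose | dose | team | constant | choice
Result = "expose dose team constant choice"


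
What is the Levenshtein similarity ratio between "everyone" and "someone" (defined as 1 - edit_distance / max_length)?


Word 1: "everyone" (length 8)
Word 2: "someone" (length 7)
One optimal edit sequence:
  1. delete 'e'  (+1)
  2. substitute 'v' -> 's'  (+1)
  3. substitute 'e' -> 'o'  (+1)
  4. substitute 'r' -> 'm'  (+1)
  5. substitute 'y' -> 'e'  (+1)
  6. keep 'o'
  7. keep 'n'
  8. keep 'e'
Edit distance = 5
Max length = max(8, 7) = 8
Similarity = 1 - 5/8
= 0.3750


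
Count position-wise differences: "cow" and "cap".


Comparing character by character (same length = 3):
  Pos 0: 'c' vs 'c' =
  Pos 1: 'o' vs 'a' !=
  Pos 2: 'w' vs 'p' !=
Hamming distance = 2


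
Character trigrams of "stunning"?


Word: "stunning" (length 8)
Number of trigrams = 8 - 3 + 1 = 6
  Position 0: "stu"
  Position 1: "tun"
  Position 2: "unn"
  Position 3: "nni"
  Position 4: "nin"
  Position 5: "ing"
Trigrams = "stu", "tun", "unn", "nni", "nin", "ing"


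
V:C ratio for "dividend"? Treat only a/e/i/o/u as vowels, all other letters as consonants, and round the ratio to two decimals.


Word: "dividend"
Vowels (a,e,i,o,u): 3
Consonants: 5
Ratio = 3/5
= 0.60


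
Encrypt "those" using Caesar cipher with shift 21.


Word: "those"
Shift: 21
Each letter → (letter + shift) mod 26:
  't' (19) + 21 = 14 → 'o'
  'h' (7) + 21 = 2 → 'c'
  'o' (14) + 21 = 9 → 'j'
  's' (18) + 21 = 13 → 'n'
  'e' (4) + 21 = 25 → 'z'
Result = "ocjnz"


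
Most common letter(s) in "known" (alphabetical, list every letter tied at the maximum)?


Word: "known"
Letter counts:
  'k': 1
  'n': 2
  'o': 1
  'w': 1
Maximum count = 2
Most frequent = 'n' (2 times each)


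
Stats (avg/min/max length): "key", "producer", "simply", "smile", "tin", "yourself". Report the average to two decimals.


Lengths: "key"=3, "producer"=8, "simply"=6, "smile"=5, "tin"=3, "yourself"=8
Sum = 33, Count = 6
Average = 33/6 = 5.50
= avg=5.50, min=3, max=8


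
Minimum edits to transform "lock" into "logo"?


Word 1: "lock" (length 4)
Word 2: "logo" (length 4)
One optimal edit sequence (insert/delete/substitute each cost 1):
  1. keep 'l'
  2. keep 'o'
  3. substitute 'c' -> 'g'  (+1)
  4. substitute 'k' -> 'o'  (+1)
Total edit operations: 2
Edit distance = 2


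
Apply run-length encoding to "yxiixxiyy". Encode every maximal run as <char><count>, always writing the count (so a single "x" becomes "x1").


String: "yxiixxiyy"
Scanning for consecutive runs:
  'y' x 1
  'x' x 1
  'i' x 2
  'x' x 2
  'i' x 1
  'y' x 2
RLE = "y1x1i2x2i1y2"


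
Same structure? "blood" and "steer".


Pattern of "blood": [0, 1, 2, 2, 3]
Pattern of "steer": [0, 1, 2, 2, 3]
Patterns match
Same pattern = Yes


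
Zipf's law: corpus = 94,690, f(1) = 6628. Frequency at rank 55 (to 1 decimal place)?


Zipf's law: f(r) = f(1) / r
f(1) = 6628
f(55) = 6628 / 55
= 120.5 occurrences


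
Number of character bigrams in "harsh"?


Word: "harsh" (length 5)
Number of 2-grams = length - 2 + 1 = 5 - 2 + 1
= 4


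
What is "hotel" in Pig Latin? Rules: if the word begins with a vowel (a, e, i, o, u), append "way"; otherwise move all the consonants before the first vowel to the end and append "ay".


Word: "hotel"
Starts with consonant(s) → move to end, add 'ay'
Consonant cluster: "h"
Pig Latin = "otelhay"


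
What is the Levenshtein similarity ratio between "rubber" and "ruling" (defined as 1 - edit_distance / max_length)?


Word 1: "rubber" (length 6)
Word 2: "ruling" (length 6)
One optimal edit sequence:
  1. keep 'r'
  2. keep 'u'
  3. substitute 'b' -> 'l'  (+1)
  4. substitute 'b' -> 'i'  (+1)
  5. substitute 'e' -> 'n'  (+1)
  6. substitute 'r' -> 'g'  (+1)
Edit distance = 4
Max length = max(6, 6) = 6
Similarity = 1 - 4/6
= 0.3333


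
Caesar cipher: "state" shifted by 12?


Word: "state"
Shift: 12
Each letter → (letter + shift) mod 26:
  's' (18) + 12 = 4 → 'e'
  't' (19) + 12 = 5 → 'f'
  'a' (0) + 12 = 12 → 'm'
  't' (19) + 12 = 5 → 'f'
  'e' (4) + 12 = 16 → 'q'
Result = "efmfq"


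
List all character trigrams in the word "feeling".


Word: "feeling" (length 7)
Number of trigrams = 7 - 3 + 1 = 5
  Position 0: "fee"
  Position 1: "eel"
  Position 2: "eli"
  Position 3: "lin"
  Position 4: "ing"
Trigrams = "fee", "eel", "eli", "lin", "ing"


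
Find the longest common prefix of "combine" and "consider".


Word 1: "combine"
Word 2: "consider"
Comparing from start:
  Pos 0: 'c' == 'c'
  Pos 1: 'o' == 'o'
  Pos 2: 'm' != 'n' (stop)
LCP = "co" (length 2)


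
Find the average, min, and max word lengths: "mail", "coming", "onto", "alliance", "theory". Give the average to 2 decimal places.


Lengths: "mail"=4, "coming"=6, "onto"=4, "alliance"=8, "theory"=6
Sum = 28, Count = 5
Average = 28/5 = 5.60
= avg=5.60, min=4, max=8


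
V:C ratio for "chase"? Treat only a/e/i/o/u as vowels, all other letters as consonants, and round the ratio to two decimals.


Word: "chase"
Vowels (a,e,i,o,u): 2
Consonants: 3
Ratio = 2/3
= 0.67
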